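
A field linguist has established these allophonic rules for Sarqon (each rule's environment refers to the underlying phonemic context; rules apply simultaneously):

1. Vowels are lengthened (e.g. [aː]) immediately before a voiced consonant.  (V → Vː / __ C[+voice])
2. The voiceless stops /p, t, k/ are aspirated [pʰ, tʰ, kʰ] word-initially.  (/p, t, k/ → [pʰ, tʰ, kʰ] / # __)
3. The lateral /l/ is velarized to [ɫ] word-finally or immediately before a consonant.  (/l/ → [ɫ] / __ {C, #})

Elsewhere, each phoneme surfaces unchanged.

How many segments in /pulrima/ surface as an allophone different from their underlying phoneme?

4

Segments that undergo a rule: /p/ → [pʰ] (rule 2); /u/ → [uː] (rule 1); /l/ → [ɫ] (rule 3); /i/ → [iː] (rule 1).
All other segments surface unchanged.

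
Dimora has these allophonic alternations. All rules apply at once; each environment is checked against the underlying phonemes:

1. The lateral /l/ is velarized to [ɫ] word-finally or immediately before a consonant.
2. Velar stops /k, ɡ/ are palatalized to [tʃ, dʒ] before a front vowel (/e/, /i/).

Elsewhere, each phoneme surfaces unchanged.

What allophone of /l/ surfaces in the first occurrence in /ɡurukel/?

/l/ (word-final) occurs word-finally or immediately before a consonant → [ɫ] by rule 1.

[ɫ]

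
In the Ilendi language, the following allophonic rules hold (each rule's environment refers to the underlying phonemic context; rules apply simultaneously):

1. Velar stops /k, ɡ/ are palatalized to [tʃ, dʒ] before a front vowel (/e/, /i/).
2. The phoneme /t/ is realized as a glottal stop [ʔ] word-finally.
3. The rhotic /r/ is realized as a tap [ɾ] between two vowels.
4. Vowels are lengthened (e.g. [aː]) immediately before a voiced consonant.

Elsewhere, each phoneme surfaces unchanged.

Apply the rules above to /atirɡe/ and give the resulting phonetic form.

/a/ (word-initial) is in the target of rule 4 but the environment (before a voiced consonant) is not met → [a].
/t/ (between /a/ and /i/) fails the environment for rule 2, so it stays [t].
Rule 4 applies to /i/ (between /t/ and /r/: before a voiced consonant) → [iː].
/r/ (between /i/ and /ɡ/) is in the target of rule 3 but the environment (between two vowels) is not met → [r].
/ɡ/ (between /r/ and /e/): before a front vowel, so rule 1 applies → [dʒ].
/e/ (word-final): rule 4 targets it, but not before a voiced consonant → unchanged [e].

[atiːrdʒe]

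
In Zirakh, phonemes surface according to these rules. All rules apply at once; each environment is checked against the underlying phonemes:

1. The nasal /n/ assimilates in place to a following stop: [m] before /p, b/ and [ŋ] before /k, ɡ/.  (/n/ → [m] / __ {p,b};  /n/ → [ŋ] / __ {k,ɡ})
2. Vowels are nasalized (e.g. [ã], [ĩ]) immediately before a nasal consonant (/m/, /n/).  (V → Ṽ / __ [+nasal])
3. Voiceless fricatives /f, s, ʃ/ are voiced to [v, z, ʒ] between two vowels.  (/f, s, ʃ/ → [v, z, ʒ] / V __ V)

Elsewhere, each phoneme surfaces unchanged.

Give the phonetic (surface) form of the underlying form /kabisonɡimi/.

/k/ (word-initial): no rule targets it → [k].
/a/ (between /k/ and /b/): rule 2 targets it, but not before a nasal consonant → unchanged [a].
/b/ (between /a/ and /i/) is unaffected → [b].
/i/ — between /b/ and /s/; rule 2 does not apply here → [i].
/s/ (between /i/ and /o/): between two vowels, so rule 3 applies → [z].
/o/ — between /s/ and /n/, before a nasal consonant — surfaces as [õ] (rule 2).
/n/ meets the environment for rule 1 (before a labial or velar stop) → [ŋ].
/ɡ/ — not in any rule's target class → [ɡ].
/i/ — between /ɡ/ and /m/, before a nasal consonant — surfaces as [ĩ] (rule 2).
/m/ — not in any rule's target class → [m].
/i/ (word-final): rule 2 targets it, but not before a nasal consonant → unchanged [i].

[kabizõŋɡĩmi]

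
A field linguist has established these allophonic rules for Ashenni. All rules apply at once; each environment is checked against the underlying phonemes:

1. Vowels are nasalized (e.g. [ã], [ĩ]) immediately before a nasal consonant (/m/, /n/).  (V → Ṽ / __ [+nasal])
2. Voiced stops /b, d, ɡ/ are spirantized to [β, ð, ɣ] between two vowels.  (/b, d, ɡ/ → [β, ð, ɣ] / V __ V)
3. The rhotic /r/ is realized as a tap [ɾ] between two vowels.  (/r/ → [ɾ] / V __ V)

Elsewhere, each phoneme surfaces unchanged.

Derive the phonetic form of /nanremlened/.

/a/ (between /n/ and /n/): before a nasal consonant, so rule 1 applies → [ã].
/r/ (between /n/ and /e/) fails the environment for rule 3, so it stays [r].
Rule 1 applies to /e/ (between /r/ and /m/: before a nasal consonant) → [ẽ].
/e/ — between /l/ and /n/, before a nasal consonant — surfaces as [ẽ] (rule 1).
/e/ (between /n/ and /d/): rule 1 targets it, but not before a nasal consonant → unchanged [e].
/d/ — word-final; rule 2 does not apply here → [d].

[nãnrẽmlẽned]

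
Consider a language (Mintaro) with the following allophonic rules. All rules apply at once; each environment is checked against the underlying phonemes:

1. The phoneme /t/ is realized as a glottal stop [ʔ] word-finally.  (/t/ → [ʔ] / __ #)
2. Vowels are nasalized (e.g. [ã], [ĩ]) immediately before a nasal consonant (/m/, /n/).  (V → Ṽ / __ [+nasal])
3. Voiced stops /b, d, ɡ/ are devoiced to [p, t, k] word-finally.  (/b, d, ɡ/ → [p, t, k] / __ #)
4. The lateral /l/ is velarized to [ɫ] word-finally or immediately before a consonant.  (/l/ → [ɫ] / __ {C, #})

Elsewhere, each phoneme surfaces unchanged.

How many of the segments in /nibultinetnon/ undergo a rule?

Segments that undergo a rule: /l/ → [ɫ] (rule 4); /i/ → [ĩ] (rule 2); /o/ → [õ] (rule 2).
All other segments surface unchanged.

3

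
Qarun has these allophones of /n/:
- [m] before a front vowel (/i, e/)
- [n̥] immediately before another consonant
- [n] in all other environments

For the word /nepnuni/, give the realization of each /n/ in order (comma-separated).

[m], [n], [m]

Occurrence 1 (position 1): before a front vowel (/i, e/) → [m].
Occurrence 2 (position 4): no conditioning environment matches → elsewhere allophone [n].
Occurrence 3 (position 6): before a front vowel (/i, e/) → [m].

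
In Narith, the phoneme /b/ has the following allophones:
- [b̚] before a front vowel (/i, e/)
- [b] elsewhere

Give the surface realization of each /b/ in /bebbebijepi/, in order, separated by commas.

Occurrence 1 (position 1): before a front vowel (/i, e/) → [b̚].
Occurrence 2 (position 3): no conditioning environment matches → elsewhere allophone [b].
Occurrence 3 (position 4): before a front vowel (/i, e/) → [b̚].
Occurrence 4 (position 6): before a front vowel (/i, e/) → [b̚].

[b̚], [b], [b̚], [b̚]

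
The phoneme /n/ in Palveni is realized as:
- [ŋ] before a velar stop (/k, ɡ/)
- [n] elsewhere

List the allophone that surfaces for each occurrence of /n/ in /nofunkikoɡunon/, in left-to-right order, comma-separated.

Occurrence 1 (position 1): no conditioning environment matches → elsewhere allophone [n].
Occurrence 2 (position 5): before a velar stop → [ŋ].
Occurrence 3 (position 12): no conditioning environment matches → elsewhere allophone [n].
Occurrence 4 (position 14): no conditioning environment matches → elsewhere allophone [n].

[n], [ŋ], [n], [n]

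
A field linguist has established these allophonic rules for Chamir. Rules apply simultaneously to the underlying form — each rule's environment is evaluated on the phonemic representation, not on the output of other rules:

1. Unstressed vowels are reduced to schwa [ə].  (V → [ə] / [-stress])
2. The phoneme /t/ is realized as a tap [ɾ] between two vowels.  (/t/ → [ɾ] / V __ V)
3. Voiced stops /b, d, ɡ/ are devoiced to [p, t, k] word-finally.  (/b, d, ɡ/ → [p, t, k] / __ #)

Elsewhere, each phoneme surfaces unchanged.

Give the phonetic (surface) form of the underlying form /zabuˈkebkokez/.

Rule 1 applies to /a/ (between /z/ and /b/: in an unstressed syllable) → [ə].
/b/ (between /a/ and /u/) fails the environment for rule 3, so it stays [b].
/u/ meets the environment for rule 1 (in an unstressed syllable) → [ə].
/e/ (between /k/ and /b/) is in the target of rule 1 but the environment (in an unstressed syllable) is not met → [e].
/b/ (between /e/ and /k/) is in the target of rule 3 but the environment (word-finally) is not met → [b].
Rule 1 applies to /o/ (between /k/ and /k/: in an unstressed syllable) → [ə].
/e/ (between /k/ and /z/) occurs in an unstressed syllable → [ə] by rule 1.

[zəbəˈkebkəkəz]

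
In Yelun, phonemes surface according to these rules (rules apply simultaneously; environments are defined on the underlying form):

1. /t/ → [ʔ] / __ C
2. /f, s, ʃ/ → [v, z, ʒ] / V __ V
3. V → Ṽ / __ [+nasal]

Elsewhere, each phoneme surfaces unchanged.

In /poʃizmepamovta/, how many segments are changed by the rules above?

Segments that undergo a rule: /ʃ/ → [ʒ] (rule 2); /a/ → [ã] (rule 3).
All other segments surface unchanged.

2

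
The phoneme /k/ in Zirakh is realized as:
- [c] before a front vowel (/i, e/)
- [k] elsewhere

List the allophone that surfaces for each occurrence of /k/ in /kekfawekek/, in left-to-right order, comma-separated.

[c], [k], [c], [k]

Occurrence 1 (position 1): before a front vowel → [c].
Occurrence 2 (position 3): no conditioning environment matches → elsewhere allophone [k].
Occurrence 3 (position 8): before a front vowel → [c].
Occurrence 4 (position 10): no conditioning environment matches → elsewhere allophone [k].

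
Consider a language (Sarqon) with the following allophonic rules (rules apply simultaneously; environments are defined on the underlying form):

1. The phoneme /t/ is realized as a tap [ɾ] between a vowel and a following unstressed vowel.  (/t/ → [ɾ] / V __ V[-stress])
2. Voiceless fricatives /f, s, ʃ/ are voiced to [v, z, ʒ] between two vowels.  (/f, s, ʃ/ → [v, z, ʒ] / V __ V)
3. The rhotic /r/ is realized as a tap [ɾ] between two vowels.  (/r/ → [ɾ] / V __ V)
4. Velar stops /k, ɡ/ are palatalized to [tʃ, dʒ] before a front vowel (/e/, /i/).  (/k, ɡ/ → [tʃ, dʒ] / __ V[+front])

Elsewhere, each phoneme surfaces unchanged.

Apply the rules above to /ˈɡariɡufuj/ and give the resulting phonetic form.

[ˈɡaɾiɡuvuj]

/ɡ/ — word-initial; rule 4 does not apply here → [ɡ].
/a/ stays [a].
Rule 3 applies to /r/ (between /a/ and /i/: between two vowels) → [ɾ].
/i/ (between /r/ and /ɡ/) is unaffected → [i].
/ɡ/ (between /i/ and /u/) is in the target of rule 4 but the environment (before a front vowel) is not met → [ɡ].
/u/ (between /ɡ/ and /f/): no rule targets it → [u].
/f/ (between /u/ and /u/): between two vowels, so rule 2 applies → [v].
/u/ (between /f/ and /j/) is unaffected → [u].
/j/ (word-final) is unaffected → [j].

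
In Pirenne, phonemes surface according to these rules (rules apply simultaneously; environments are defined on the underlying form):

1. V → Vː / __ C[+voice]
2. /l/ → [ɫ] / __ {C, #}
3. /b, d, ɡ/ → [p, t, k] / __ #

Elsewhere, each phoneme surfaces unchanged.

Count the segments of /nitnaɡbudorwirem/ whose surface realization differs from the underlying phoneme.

5

Segments that undergo a rule: /a/ → [aː] (rule 1); /u/ → [uː] (rule 1); /o/ → [oː] (rule 1); /i/ → [iː] (rule 1); /e/ → [eː] (rule 1).
All other segments surface unchanged.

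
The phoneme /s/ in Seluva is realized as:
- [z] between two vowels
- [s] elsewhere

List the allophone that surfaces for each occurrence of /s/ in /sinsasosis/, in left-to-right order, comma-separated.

[s], [s], [z], [z], [s]

Occurrence 1 (position 1): no conditioning environment matches → elsewhere allophone [s].
Occurrence 2 (position 4): no conditioning environment matches → elsewhere allophone [s].
Occurrence 3 (position 6): between two vowels → [z].
Occurrence 4 (position 8): between two vowels → [z].
Occurrence 5 (position 10): no conditioning environment matches → elsewhere allophone [s].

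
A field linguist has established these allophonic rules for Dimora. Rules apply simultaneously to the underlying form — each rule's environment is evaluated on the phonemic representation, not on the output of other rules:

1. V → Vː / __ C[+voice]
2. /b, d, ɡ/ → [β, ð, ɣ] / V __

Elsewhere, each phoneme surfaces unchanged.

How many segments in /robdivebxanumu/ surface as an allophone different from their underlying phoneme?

7

Segments that undergo a rule: /o/ → [oː] (rule 1); /b/ → [β] (rule 2); /i/ → [iː] (rule 1); /e/ → [eː] (rule 1); /b/ → [β] (rule 2); /a/ → [aː] (rule 1); /u/ → [uː] (rule 1).
All other segments surface unchanged.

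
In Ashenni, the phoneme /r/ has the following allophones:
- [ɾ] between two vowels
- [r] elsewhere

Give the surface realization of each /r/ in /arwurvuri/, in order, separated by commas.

Occurrence 1 (position 2): no conditioning environment matches → elsewhere allophone [r].
Occurrence 2 (position 5): no conditioning environment matches → elsewhere allophone [r].
Occurrence 3 (position 8): between two vowels → [ɾ].

[r], [r], [ɾ]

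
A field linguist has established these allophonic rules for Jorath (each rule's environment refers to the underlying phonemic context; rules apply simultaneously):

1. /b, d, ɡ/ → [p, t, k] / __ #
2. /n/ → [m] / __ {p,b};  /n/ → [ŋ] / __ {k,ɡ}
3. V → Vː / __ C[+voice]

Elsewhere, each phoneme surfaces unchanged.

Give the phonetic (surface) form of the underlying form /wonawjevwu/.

/w/ stays [w].
/o/ (between /w/ and /n/): before a voiced consonant, so rule 3 applies → [oː].
/n/ (between /o/ and /a/) fails the environment for rule 2, so it stays [n].
Rule 3 applies to /a/ (between /n/ and /w/: before a voiced consonant) → [aː].
/w/ stays [w].
/j/ — not in any rule's target class → [j].
Rule 3 applies to /e/ (between /j/ and /v/: before a voiced consonant) → [eː].
/v/ (between /e/ and /w/): no rule targets it → [v].
/w/ stays [w].
/u/ (word-final) fails the environment for rule 3, so it stays [u].

[woːnaːwjeːvwu]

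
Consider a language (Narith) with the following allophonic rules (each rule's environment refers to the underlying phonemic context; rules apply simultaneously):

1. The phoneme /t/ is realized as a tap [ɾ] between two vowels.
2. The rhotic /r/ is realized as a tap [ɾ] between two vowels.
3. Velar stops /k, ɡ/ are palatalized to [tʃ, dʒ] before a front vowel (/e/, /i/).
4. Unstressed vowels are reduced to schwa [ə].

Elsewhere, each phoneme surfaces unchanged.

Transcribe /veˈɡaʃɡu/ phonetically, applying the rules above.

/v/ stays [v].
/e/ meets the environment for rule 4 (in an unstressed syllable) → [ə].
/ɡ/ — between /e/ and /a/; rule 3 does not apply here → [ɡ].
/a/ (between /ɡ/ and /ʃ/): rule 4 targets it, but not in an unstressed syllable → unchanged [a].
/ʃ/ (between /a/ and /ɡ/) is unaffected → [ʃ].
/ɡ/ (between /ʃ/ and /u/) fails the environment for rule 3, so it stays [ɡ].
/u/ — word-final, in an unstressed syllable — surfaces as [ə] (rule 4).

[vəˈɡaʃɡə]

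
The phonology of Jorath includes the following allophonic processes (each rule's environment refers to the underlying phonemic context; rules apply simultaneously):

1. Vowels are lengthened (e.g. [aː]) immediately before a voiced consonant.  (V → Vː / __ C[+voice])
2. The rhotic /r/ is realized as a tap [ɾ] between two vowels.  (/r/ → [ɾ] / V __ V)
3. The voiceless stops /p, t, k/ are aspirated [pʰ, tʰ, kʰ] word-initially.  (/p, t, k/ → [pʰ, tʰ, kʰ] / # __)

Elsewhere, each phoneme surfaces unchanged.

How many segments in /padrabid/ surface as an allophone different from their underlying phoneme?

4

Segments that undergo a rule: /p/ → [pʰ] (rule 3); /a/ → [aː] (rule 1); /a/ → [aː] (rule 1); /i/ → [iː] (rule 1).
All other segments surface unchanged.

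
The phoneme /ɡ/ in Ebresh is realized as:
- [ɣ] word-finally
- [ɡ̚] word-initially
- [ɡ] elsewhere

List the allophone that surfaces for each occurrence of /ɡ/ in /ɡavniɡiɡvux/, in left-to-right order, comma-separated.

[ɡ̚], [ɡ], [ɡ]

Occurrence 1 (position 1): word-initially → [ɡ̚].
Occurrence 2 (position 6): no conditioning environment matches → elsewhere allophone [ɡ].
Occurrence 3 (position 8): no conditioning environment matches → elsewhere allophone [ɡ].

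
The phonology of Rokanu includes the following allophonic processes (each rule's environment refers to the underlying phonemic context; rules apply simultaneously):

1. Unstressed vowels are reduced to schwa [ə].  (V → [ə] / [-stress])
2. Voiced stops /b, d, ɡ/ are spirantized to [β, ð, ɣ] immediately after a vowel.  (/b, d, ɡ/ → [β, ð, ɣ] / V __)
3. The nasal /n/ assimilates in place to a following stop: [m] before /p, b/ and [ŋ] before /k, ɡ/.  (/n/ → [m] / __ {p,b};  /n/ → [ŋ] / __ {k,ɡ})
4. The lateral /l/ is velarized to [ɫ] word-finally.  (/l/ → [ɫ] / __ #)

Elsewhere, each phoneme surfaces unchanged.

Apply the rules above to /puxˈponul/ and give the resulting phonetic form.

[pəxˈponəɫ]

/p/ stays [p].
/u/ (between /p/ and /x/): in an unstressed syllable, so rule 1 applies → [ə].
/x/ (between /u/ and /p/) is unaffected → [x].
/p/ — not in any rule's target class → [p].
/o/ — between /p/ and /n/; rule 1 does not apply here → [o].
/n/ — between /o/ and /u/; rule 3 does not apply here → [n].
/u/ (between /n/ and /l/) occurs in an unstressed syllable → [ə] by rule 1.
/l/ (word-final): word-finally, so rule 4 applies → [ɫ].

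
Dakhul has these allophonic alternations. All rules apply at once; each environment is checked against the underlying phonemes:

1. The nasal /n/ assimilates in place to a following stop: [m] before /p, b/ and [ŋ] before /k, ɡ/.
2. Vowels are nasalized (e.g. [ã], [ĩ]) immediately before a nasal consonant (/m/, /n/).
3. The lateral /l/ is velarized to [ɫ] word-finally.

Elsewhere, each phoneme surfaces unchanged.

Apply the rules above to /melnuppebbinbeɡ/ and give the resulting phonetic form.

[melnuppebbĩmbeɡ]

/m/ (word-initial): no rule targets it → [m].
/e/ (between /m/ and /l/): rule 2 targets it, but not before a nasal consonant → unchanged [e].
/l/ (between /e/ and /n/) fails the environment for rule 3, so it stays [l].
/n/ (between /l/ and /u/) is in the target of rule 1 but the environment (before a labial or velar stop) is not met → [n].
/u/ (between /n/ and /p/) fails the environment for rule 2, so it stays [u].
/p/ stays [p].
/p/ (between /p/ and /e/): no rule targets it → [p].
/e/ (between /p/ and /b/) is in the target of rule 2 but the environment (before a nasal consonant) is not met → [e].
/b/ (between /e/ and /b/): no rule targets it → [b].
/b/ (between /b/ and /i/): no rule targets it → [b].
/i/ meets the environment for rule 2 (before a nasal consonant) → [ĩ].
Rule 1 applies to /n/ (between /i/ and /b/: before a labial or velar stop) → [m].
/b/ — not in any rule's target class → [b].
/e/ (between /b/ and /ɡ/): rule 2 targets it, but not before a nasal consonant → unchanged [e].
/ɡ/ (word-final): no rule targets it → [ɡ].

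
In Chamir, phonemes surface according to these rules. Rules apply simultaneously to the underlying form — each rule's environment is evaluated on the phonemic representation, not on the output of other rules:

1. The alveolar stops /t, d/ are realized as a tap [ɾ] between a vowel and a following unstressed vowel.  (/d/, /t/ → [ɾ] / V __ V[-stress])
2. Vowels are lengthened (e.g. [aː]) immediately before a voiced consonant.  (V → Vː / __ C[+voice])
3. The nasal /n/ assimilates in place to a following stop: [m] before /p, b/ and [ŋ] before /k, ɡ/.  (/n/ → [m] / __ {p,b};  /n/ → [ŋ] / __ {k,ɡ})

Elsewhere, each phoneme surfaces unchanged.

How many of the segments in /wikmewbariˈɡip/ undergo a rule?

3

Segments that undergo a rule: /e/ → [eː] (rule 2); /a/ → [aː] (rule 2); /i/ → [iː] (rule 2).
All other segments surface unchanged.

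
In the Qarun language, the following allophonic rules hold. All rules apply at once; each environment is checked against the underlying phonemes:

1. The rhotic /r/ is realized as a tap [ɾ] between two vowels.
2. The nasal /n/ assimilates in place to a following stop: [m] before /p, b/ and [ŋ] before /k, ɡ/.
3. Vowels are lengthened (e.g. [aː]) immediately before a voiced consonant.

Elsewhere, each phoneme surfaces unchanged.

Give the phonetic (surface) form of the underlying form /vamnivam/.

Rule 3 applies to /a/ (between /v/ and /m/: before a voiced consonant) → [aː].
/n/ — between /m/ and /i/; rule 2 does not apply here → [n].
/i/ (between /n/ and /v/): before a voiced consonant, so rule 3 applies → [iː].
/a/ (between /v/ and /m/) occurs before a voiced consonant → [aː] by rule 3.

[vaːmniːvaːm]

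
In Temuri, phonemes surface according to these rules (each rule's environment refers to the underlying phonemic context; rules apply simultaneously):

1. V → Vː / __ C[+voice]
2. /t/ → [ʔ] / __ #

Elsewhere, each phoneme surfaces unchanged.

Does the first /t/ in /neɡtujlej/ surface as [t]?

/t/ (between /ɡ/ and /u/) fails the environment for rule 2, so it stays [t].
The actual realization is [t], which matches [t].

Yes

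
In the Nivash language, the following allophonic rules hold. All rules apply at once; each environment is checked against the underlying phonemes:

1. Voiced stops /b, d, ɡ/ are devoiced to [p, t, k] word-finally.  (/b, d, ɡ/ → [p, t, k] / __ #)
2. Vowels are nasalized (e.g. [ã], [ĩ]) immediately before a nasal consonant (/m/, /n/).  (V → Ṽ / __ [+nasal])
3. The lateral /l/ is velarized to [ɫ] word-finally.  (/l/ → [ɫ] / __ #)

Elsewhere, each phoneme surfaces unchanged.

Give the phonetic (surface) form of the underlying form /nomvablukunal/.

[nõmvablukũnaɫ]

/n/ stays [n].
/o/ (between /n/ and /m/) occurs before a nasal consonant → [õ] by rule 2.
/m/ (between /o/ and /v/): no rule targets it → [m].
/v/ (between /m/ and /a/): no rule targets it → [v].
/a/ — between /v/ and /b/; rule 2 does not apply here → [a].
/b/ (between /a/ and /l/) fails the environment for rule 1, so it stays [b].
/l/ (between /b/ and /u/) is in the target of rule 3 but the environment (word-finally) is not met → [l].
/u/ — between /l/ and /k/; rule 2 does not apply here → [u].
/k/ — not in any rule's target class → [k].
/u/ meets the environment for rule 2 (before a nasal consonant) → [ũ].
/n/ (between /u/ and /a/) is unaffected → [n].
/a/ (between /n/ and /l/) is in the target of rule 2 but the environment (before a nasal consonant) is not met → [a].
Rule 3 applies to /l/ (word-final: word-finally) → [ɫ].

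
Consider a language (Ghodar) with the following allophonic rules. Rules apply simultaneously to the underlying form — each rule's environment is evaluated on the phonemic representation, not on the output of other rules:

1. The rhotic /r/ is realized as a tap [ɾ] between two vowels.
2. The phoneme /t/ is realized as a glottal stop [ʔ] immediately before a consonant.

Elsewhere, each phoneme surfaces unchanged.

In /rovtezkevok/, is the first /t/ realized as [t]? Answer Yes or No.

/t/ (between /v/ and /e/) fails the environment for rule 2, so it stays [t].
The actual realization is [t], which matches [t].

Yes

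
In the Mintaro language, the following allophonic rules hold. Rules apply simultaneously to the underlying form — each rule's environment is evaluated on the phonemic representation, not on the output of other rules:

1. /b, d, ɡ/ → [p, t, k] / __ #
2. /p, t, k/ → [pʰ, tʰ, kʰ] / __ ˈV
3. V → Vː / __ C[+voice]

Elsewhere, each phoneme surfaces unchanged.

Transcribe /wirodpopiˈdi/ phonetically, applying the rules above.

[wiːroːdpopiːˈdi]

/w/ (word-initial): no rule targets it → [w].
/i/ — between /w/ and /r/, before a voiced consonant — surfaces as [iː] (rule 3).
/r/ (between /i/ and /o/) is unaffected → [r].
/o/ meets the environment for rule 3 (before a voiced consonant) → [oː].
/d/ (between /o/ and /p/): rule 1 targets it, but not word-finally → unchanged [d].
/p/ (between /d/ and /o/) fails the environment for rule 2, so it stays [p].
/o/ (between /p/ and /p/) is in the target of rule 3 but the environment (before a voiced consonant) is not met → [o].
/p/ (between /o/ and /i/) is in the target of rule 2 but the environment (immediately before a stressed vowel) is not met → [p].
/i/ — between /p/ and /d/, before a voiced consonant — surfaces as [iː] (rule 3).
/d/ (between /i/ and /i/): rule 1 targets it, but not word-finally → unchanged [d].
/i/ (word-final) is in the target of rule 3 but the environment (before a voiced consonant) is not met → [i].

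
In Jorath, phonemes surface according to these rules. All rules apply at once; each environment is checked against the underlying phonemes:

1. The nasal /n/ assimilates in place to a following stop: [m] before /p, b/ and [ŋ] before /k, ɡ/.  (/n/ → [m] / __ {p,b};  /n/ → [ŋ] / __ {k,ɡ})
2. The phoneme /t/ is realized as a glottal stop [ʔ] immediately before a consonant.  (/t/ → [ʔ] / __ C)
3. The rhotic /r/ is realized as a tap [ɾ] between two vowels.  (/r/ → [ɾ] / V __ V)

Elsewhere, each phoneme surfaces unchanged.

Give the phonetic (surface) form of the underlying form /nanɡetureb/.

[naŋɡetuɾeb]

/n/ (word-initial): rule 1 targets it, but not before a labial or velar stop → unchanged [n].
/a/ stays [a].
/n/ — between /a/ and /ɡ/, before a labial or velar stop — surfaces as [ŋ] (rule 1).
/ɡ/ (between /n/ and /e/) is unaffected → [ɡ].
/e/ (between /ɡ/ and /t/): no rule targets it → [e].
/t/ (between /e/ and /u/) fails the environment for rule 2, so it stays [t].
/u/ stays [u].
/r/ (between /u/ and /e/): between two vowels, so rule 3 applies → [ɾ].
/e/ (between /r/ and /b/) is unaffected → [e].
/b/ stays [b].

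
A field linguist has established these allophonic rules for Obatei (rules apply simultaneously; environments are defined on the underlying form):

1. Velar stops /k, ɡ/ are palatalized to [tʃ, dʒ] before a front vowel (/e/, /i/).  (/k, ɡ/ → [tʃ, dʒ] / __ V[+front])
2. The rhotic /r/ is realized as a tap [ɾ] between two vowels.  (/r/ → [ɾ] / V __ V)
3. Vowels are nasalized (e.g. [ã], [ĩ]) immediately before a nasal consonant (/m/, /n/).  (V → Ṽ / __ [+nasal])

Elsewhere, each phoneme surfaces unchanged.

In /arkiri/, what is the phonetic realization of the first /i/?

/i/ (between /k/ and /r/) is in the target of rule 3 but the environment (before a nasal consonant) is not met → [i].

[i]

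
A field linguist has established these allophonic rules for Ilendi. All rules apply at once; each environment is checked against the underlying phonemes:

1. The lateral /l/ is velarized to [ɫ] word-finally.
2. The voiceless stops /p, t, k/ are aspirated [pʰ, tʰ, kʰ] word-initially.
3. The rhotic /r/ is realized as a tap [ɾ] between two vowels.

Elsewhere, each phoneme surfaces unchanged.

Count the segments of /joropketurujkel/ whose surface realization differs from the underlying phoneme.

Segments that undergo a rule: /r/ → [ɾ] (rule 3); /r/ → [ɾ] (rule 3); /l/ → [ɫ] (rule 1).
All other segments surface unchanged.

3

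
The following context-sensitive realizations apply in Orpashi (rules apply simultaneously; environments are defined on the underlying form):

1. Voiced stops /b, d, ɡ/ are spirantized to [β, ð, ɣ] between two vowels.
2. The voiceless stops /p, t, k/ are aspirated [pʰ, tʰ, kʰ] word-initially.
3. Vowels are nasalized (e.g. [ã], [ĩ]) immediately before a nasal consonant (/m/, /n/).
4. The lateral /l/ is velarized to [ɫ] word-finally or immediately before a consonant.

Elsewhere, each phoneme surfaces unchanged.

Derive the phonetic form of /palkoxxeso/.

Rule 2 applies to /p/ (word-initial: word-initially) → [pʰ].
/a/ (between /p/ and /l/): rule 3 targets it, but not before a nasal consonant → unchanged [a].
Rule 4 applies to /l/ (between /a/ and /k/: word-finally or immediately before a consonant) → [ɫ].
/k/ (between /l/ and /o/) is in the target of rule 2 but the environment (word-initially) is not met → [k].
/o/ (between /k/ and /x/): rule 3 targets it, but not before a nasal consonant → unchanged [o].
/x/ (between /o/ and /x/) is unaffected → [x].
/x/ (between /x/ and /e/): no rule targets it → [x].
/e/ — between /x/ and /s/; rule 3 does not apply here → [e].
/s/ (between /e/ and /o/): no rule targets it → [s].
/o/ (word-final) fails the environment for rule 3, so it stays [o].

[pʰaɫkoxxeso]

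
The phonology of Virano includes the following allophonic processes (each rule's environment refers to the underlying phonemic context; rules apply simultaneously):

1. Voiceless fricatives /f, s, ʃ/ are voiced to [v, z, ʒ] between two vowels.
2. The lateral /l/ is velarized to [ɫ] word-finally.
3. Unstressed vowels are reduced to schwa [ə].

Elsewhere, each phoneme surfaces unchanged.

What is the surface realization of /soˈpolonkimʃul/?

/s/ (word-initial): rule 1 targets it, but not between two vowels → unchanged [s].
/o/ (between /s/ and /p/) occurs in an unstressed syllable → [ə] by rule 3.
/p/ (between /o/ and /o/): no rule targets it → [p].
/o/ — between /p/ and /l/; rule 3 does not apply here → [o].
/l/ (between /o/ and /o/) is in the target of rule 2 but the environment (word-finally) is not met → [l].
/o/ (between /l/ and /n/): in an unstressed syllable, so rule 3 applies → [ə].
/n/ stays [n].
/k/ (between /n/ and /i/) is unaffected → [k].
/i/ meets the environment for rule 3 (in an unstressed syllable) → [ə].
/m/ — not in any rule's target class → [m].
/ʃ/ (between /m/ and /u/): rule 1 targets it, but not between two vowels → unchanged [ʃ].
/u/ — between /ʃ/ and /l/, in an unstressed syllable — surfaces as [ə] (rule 3).
Rule 2 applies to /l/ (word-final: word-finally) → [ɫ].

[səˈpolənkəmʃəɫ]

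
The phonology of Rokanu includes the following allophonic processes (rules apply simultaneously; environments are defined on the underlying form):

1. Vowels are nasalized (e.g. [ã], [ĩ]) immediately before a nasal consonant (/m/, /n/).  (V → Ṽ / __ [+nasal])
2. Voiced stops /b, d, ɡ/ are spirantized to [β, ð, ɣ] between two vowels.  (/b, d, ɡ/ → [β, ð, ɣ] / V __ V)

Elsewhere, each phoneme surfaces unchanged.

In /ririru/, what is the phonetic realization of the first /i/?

[i]

/i/ (between /r/ and /r/) is in the target of rule 1 but the environment (before a nasal consonant) is not met → [i].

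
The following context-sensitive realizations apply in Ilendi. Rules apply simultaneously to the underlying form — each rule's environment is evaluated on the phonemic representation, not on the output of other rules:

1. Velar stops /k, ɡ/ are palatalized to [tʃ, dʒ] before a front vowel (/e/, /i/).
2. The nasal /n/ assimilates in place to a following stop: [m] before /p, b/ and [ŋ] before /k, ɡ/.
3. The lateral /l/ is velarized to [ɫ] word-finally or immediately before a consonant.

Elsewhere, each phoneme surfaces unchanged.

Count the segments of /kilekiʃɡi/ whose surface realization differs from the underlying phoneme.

3

Segments that undergo a rule: /k/ → [tʃ] (rule 1); /k/ → [tʃ] (rule 1); /ɡ/ → [dʒ] (rule 1).
All other segments surface unchanged.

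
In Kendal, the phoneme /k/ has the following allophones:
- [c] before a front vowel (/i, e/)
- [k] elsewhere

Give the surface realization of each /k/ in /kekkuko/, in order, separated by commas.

[c], [k], [k], [k]

Occurrence 1 (position 1): before a front vowel → [c].
Occurrence 2 (position 3): no conditioning environment matches → elsewhere allophone [k].
Occurrence 3 (position 4): no conditioning environment matches → elsewhere allophone [k].
Occurrence 4 (position 6): no conditioning environment matches → elsewhere allophone [k].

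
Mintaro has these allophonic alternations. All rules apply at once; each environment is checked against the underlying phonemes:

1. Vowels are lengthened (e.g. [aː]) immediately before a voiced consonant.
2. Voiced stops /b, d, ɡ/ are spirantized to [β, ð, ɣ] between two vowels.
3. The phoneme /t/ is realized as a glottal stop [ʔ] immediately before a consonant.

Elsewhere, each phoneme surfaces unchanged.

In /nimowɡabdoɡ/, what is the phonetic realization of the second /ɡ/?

[ɡ]

/ɡ/ — word-final; rule 2 does not apply here → [ɡ].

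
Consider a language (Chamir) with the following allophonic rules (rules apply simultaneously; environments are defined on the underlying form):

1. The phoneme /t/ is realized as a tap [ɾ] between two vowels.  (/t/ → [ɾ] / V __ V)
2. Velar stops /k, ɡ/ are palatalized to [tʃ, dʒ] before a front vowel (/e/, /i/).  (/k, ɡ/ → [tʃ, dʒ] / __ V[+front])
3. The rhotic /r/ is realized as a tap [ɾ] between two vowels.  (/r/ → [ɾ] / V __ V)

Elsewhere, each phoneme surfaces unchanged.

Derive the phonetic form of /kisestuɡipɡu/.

Rule 2 applies to /k/ (word-initial: before a front vowel) → [tʃ].
/i/ (between /k/ and /s/): no rule targets it → [i].
/s/ (between /i/ and /e/) is unaffected → [s].
/e/ stays [e].
/s/ — not in any rule's target class → [s].
/t/ (between /s/ and /u/) fails the environment for rule 1, so it stays [t].
/u/ stays [u].
/ɡ/ meets the environment for rule 2 (before a front vowel) → [dʒ].
/i/ (between /ɡ/ and /p/) is unaffected → [i].
/p/ (between /i/ and /ɡ/): no rule targets it → [p].
/ɡ/ — between /p/ and /u/; rule 2 does not apply here → [ɡ].
/u/ (word-final): no rule targets it → [u].

[tʃisestudʒipɡu]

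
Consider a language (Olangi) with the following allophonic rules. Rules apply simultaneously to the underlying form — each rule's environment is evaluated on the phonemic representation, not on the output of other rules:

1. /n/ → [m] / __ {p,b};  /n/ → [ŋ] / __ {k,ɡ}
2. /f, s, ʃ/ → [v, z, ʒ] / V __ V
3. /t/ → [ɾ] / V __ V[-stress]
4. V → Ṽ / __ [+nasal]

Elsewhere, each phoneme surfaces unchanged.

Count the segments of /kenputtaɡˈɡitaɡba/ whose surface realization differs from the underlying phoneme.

3

Segments that undergo a rule: /e/ → [ẽ] (rule 4); /n/ → [m] (rule 1); /t/ → [ɾ] (rule 3).
All other segments surface unchanged.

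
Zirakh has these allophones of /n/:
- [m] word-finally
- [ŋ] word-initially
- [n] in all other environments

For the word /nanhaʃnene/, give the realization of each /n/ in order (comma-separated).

[ŋ], [n], [n], [n]

Occurrence 1 (position 1): word-initially → [ŋ].
Occurrence 2 (position 3): no conditioning environment matches → elsewhere allophone [n].
Occurrence 3 (position 7): no conditioning environment matches → elsewhere allophone [n].
Occurrence 4 (position 9): no conditioning environment matches → elsewhere allophone [n].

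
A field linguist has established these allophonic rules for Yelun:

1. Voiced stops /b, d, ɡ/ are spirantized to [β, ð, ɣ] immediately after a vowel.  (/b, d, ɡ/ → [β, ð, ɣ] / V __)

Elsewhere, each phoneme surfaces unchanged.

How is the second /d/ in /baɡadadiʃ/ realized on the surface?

[ð]

/d/ (between /a/ and /i/): immediately after a vowel, so rule 1 applies → [ð].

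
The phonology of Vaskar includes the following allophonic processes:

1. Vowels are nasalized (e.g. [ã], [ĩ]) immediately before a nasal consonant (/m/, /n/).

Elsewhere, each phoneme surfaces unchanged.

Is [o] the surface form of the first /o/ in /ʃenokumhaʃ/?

/o/ (between /n/ and /k/) fails the environment for rule 1, so it stays [o].
The actual realization is [o], which matches [o].

Yes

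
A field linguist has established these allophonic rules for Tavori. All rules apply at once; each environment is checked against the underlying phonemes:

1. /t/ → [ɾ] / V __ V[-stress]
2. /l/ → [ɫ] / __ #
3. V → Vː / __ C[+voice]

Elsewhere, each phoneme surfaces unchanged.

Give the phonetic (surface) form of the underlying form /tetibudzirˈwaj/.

/t/ (word-initial) fails the environment for rule 1, so it stays [t].
/e/ (between /t/ and /t/) fails the environment for rule 3, so it stays [e].
Rule 1 applies to /t/ (between /e/ and /i/: between a vowel and a following unstressed vowel) → [ɾ].
Rule 3 applies to /i/ (between /t/ and /b/: before a voiced consonant) → [iː].
/u/ meets the environment for rule 3 (before a voiced consonant) → [uː].
/i/ (between /z/ and /r/) occurs before a voiced consonant → [iː] by rule 3.
/a/ — between /w/ and /j/, before a voiced consonant — surfaces as [aː] (rule 3).

[teɾiːbuːdziːrˈwaːj]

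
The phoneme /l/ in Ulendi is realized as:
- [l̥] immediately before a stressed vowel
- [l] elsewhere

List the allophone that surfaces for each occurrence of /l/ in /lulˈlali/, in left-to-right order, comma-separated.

Occurrence 1 (position 1): no conditioning environment matches → elsewhere allophone [l].
Occurrence 2 (position 3): no conditioning environment matches → elsewhere allophone [l].
Occurrence 3 (position 4): immediately before a stressed vowel → [l̥].
Occurrence 4 (position 6): no conditioning environment matches → elsewhere allophone [l].

[l], [l], [l̥], [l]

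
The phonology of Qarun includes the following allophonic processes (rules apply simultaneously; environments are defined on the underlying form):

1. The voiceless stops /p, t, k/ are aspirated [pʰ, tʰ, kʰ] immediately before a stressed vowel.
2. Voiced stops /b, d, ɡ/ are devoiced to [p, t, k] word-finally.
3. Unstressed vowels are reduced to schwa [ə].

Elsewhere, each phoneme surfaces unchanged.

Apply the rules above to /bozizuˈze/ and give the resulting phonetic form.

[bəzəzəˈze]

/b/ (word-initial) is in the target of rule 2 but the environment (word-finally) is not met → [b].
/o/ — between /b/ and /z/, in an unstressed syllable — surfaces as [ə] (rule 3).
/z/ (between /o/ and /i/): no rule targets it → [z].
/i/ — between /z/ and /z/, in an unstressed syllable — surfaces as [ə] (rule 3).
/z/ stays [z].
/u/ — between /z/ and /z/, in an unstressed syllable — surfaces as [ə] (rule 3).
/z/ (between /u/ and /e/): no rule targets it → [z].
/e/ — word-final; rule 3 does not apply here → [e].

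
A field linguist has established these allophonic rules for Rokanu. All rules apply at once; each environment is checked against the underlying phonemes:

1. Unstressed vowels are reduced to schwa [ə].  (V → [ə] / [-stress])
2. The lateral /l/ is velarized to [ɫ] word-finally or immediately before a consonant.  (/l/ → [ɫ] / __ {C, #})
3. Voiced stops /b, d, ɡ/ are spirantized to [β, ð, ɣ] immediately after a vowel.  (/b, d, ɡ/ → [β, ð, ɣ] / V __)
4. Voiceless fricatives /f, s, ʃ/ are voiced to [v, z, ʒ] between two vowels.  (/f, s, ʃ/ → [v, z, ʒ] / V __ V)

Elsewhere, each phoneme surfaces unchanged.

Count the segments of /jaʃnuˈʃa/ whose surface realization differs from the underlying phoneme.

Segments that undergo a rule: /a/ → [ə] (rule 1); /u/ → [ə] (rule 1); /ʃ/ → [ʒ] (rule 4).
All other segments surface unchanged.

3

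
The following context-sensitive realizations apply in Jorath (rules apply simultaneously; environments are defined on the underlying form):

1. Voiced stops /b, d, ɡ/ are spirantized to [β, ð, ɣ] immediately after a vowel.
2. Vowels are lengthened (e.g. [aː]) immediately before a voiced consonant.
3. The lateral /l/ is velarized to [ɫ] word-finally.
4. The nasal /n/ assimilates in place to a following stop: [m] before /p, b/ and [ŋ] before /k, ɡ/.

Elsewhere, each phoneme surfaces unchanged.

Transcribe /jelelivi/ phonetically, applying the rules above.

/j/ stays [j].
Rule 2 applies to /e/ (between /j/ and /l/: before a voiced consonant) → [eː].
/l/ — between /e/ and /e/; rule 3 does not apply here → [l].
/e/ (between /l/ and /l/) occurs before a voiced consonant → [eː] by rule 2.
/l/ (between /e/ and /i/): rule 3 targets it, but not word-finally → unchanged [l].
/i/ meets the environment for rule 2 (before a voiced consonant) → [iː].
/v/ stays [v].
/i/ — word-final; rule 2 does not apply here → [i].

[jeːleːliːvi]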